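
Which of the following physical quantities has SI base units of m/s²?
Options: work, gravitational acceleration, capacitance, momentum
Checking the SI base units of each option:
  work (W = Fd): kg·m²/s²  ✗
  gravitational acceleration (g = GM/r²): m/s²  ✓ matches
  capacitance (C = Q/V): s⁴·A²/(kg·m²)  ✗
  momentum (p = mv): kg·m/s  ✗

Only gravitational acceleration has units m/s².

Answer: gravitational acceleration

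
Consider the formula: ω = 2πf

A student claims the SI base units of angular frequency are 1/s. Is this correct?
Units of each symbol in ω = 2πf:
  f (frequency): 1/s
  The factor 2π is dimensionless.

Multiplying the contributions: [1/s]
Adding exponents of each base unit: s: -1
SI base units of angular frequency: 1/s

The claimed units 1/s match the derived units, so the claim is correct.

Answer: Yes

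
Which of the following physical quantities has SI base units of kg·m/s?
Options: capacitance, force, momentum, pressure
Checking the SI base units of each option:
  capacitance (C = Q/V): s⁴·A²/(kg·m²)  ✗
  force (F = ma): kg·m/s²  ✗
  momentum (p = mv): kg·m/s  ✓ matches
  pressure (P = F/A): kg/(m·s²)  ✗

Only momentum has units kg·m/s.

Answer: momentum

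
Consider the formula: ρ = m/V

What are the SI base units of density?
Units of each symbol in ρ = m/V:
  m (mass): kg
  V (volume): m³  → in the denominator, contributes 1/m³

Multiplying the contributions: [kg] · [1/m³]
Adding exponents of each base unit: kg: 1, m: -3
SI base units of density: kg/m³

Answer: kg/m³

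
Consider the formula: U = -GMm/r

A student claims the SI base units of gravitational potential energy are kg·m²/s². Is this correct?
Units of each symbol in U = -GMm/r:
  G (gravitational constant): m³/(kg·s²)
  M (mass): kg
  m (mass): kg
  r (distance): m  → in the denominator, contributes 1/m
  The minus sign does not affect the units.

Multiplying the contributions: [m³/(kg·s²)] · [kg] · [kg] · [1/m]
Adding exponents of each base unit: kg: 1, m: 2, s: -2
SI base units of gravitational potential energy: kg·m²/s²

The claimed units kg·m²/s² match the derived units, so the claim is correct.

Answer: Yes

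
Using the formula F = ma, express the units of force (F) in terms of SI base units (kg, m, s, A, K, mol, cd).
Units of each symbol in F = ma:
  m (mass): kg
  a (acceleration): m/s²

Multiplying the contributions: [kg] · [m/s²]
Adding exponents of each base unit: kg: 1, m: 1, s: -2
SI base units of force: kg·m/s²

Answer: kg·m/s²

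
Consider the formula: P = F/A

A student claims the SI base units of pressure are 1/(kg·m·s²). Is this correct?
Units of each symbol in P = F/A:
  F (force): kg·m/s²
  A (area): m²  → in the denominator, contributes 1/m²

Multiplying the contributions: [kg·m/s²] · [1/m²]
Adding exponents of each base unit: kg: 1, m: -1, s: -2
SI base units of pressure: kg/(m·s²)

The claimed units 1/(kg·m·s²) (exponents kg: -1, m: -1, s: -2) do not match the derived units kg/(m·s²) (exponents kg: 1, m: -1, s: -2), so the claim is incorrect.

Answer: No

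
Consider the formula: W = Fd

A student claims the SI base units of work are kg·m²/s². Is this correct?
Units of each symbol in W = Fd:
  F (force): kg·m/s²
  d (displacement): m

Multiplying the contributions: [kg·m/s²] · [m]
Adding exponents of each base unit: kg: 1, m: 2, s: -2
SI base units of work: kg·m²/s²

The claimed units kg·m²/s² match the derived units, so the claim is correct.

Answer: Yes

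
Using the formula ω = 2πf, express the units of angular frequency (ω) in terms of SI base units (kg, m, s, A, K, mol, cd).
Units of each symbol in ω = 2πf:
  f (frequency): 1/s
  The factor 2π is dimensionless.

Multiplying the contributions: [1/s]
Adding exponents of each base unit: s: -1
SI base units of angular frequency: 1/s

Answer: 1/s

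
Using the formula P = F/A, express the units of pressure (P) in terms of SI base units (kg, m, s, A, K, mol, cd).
Units of each symbol in P = F/A:
  F (force): kg·m/s²
  A (area): m²  → in the denominator, contributes 1/m²

Multiplying the contributions: [kg·m/s²] · [1/m²]
Adding exponents of each base unit: kg: 1, m: -1, s: -2
SI base units of pressure: kg/(m·s²)

Answer: kg/(m·s²)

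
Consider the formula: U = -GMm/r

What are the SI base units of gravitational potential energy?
Units of each symbol in U = -GMm/r:
  G (gravitational constant): m³/(kg·s²)
  M (mass): kg
  m (mass): kg
  r (distance): m  → in the denominator, contributes 1/m
  The minus sign does not affect the units.

Multiplying the contributions: [m³/(kg·s²)] · [kg] · [kg] · [1/m]
Adding exponents of each base unit: kg: 1, m: 2, s: -2
SI base units of gravitational potential energy: kg·m²/s²

Answer: kg·m²/s²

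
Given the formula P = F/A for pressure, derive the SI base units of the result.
Units of each symbol in P = F/A:
  F (force): kg·m/s²
  A (area): m²  → in the denominator, contributes 1/m²

Multiplying the contributions: [kg·m/s²] · [1/m²]
Adding exponents of each base unit: kg: 1, m: -1, s: -2
SI base units of pressure: kg/(m·s²)

Answer: kg/(m·s²)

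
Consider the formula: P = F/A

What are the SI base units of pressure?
Units of each symbol in P = F/A:
  F (force): kg·m/s²
  A (area): m²  → in the denominator, contributes 1/m²

Multiplying the contributions: [kg·m/s²] · [1/m²]
Adding exponents of each base unit: kg: 1, m: -1, s: -2
SI base units of pressure: kg/(m·s²)

Answer: kg/(m·s²)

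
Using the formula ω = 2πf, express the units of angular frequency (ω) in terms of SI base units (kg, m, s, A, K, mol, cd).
Units of each symbol in ω = 2πf:
  f (frequency): 1/s
  The factor 2π is dimensionless.

Multiplying the contributions: [1/s]
Adding exponents of each base unit: s: -1
SI base units of angular frequency: 1/s

Answer: 1/s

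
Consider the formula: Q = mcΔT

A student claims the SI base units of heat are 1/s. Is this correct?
Units of each symbol in Q = mcΔT:
  m (mass): kg
  c (specific heat capacity, in J/(kg·K)): m²/(s²·K)
  ΔT (temperature change): K

Multiplying the contributions: [kg] · [m²/(s²·K)] · [K]
Adding exponents of each base unit: kg: 1, m: 2, s: -2
SI base units of heat: kg·m²/s²

The claimed units 1/s (exponents s: -1) do not match the derived units kg·m²/s² (exponents kg: 1, m: 2, s: -2), so the claim is incorrect.

Answer: No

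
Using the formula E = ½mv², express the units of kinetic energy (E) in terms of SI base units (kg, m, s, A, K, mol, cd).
Units of each symbol in E = ½mv²:
  m (mass): kg
  v (speed): m/s  → to the power 2, contributes m²/s²
  The factor ½ is dimensionless.

Multiplying the contributions: [kg] · [m²/s²]
Adding exponents of each base unit: kg: 1, m: 2, s: -2
SI base units of kinetic energy: kg·m²/s²

Answer: kg·m²/s²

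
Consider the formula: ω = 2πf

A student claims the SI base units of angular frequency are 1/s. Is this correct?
Units of each symbol in ω = 2πf:
  f (frequency): 1/s
  The factor 2π is dimensionless.

Multiplying the contributions: [1/s]
Adding exponents of each base unit: s: -1
SI base units of angular frequency: 1/s

The claimed units 1/s match the derived units, so the claim is correct.

Answer: Yes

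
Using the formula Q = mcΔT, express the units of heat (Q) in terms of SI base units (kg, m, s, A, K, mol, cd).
Units of each symbol in Q = mcΔT:
  m (mass): kg
  c (specific heat capacity, in J/(kg·K)): m²/(s²·K)
  ΔT (temperature change): K

Multiplying the contributions: [kg] · [m²/(s²·K)] · [K]
Adding exponents of each base unit: kg: 1, m: 2, s: -2
SI base units of heat: kg·m²/s²

Answer: kg·m²/s²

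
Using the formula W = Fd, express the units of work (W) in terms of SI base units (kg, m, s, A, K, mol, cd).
Units of each symbol in W = Fd:
  F (force): kg·m/s²
  d (displacement): m

Multiplying the contributions: [kg·m/s²] · [m]
Adding exponents of each base unit: kg: 1, m: 2, s: -2
SI base units of work: kg·m²/s²

Answer: kg·m²/s²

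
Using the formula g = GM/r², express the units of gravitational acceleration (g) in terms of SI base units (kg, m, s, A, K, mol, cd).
Units of each symbol in g = GM/r²:
  G (gravitational constant): m³/(kg·s²)
  M (mass): kg
  r (distance): m  → to the power 2 in the denominator, contributes 1/m²

Multiplying the contributions: [m³/(kg·s²)] · [kg] · [1/m²]
Adding exponents of each base unit: m: 1, s: -2
SI base units of gravitational acceleration: m/s²

Answer: m/s²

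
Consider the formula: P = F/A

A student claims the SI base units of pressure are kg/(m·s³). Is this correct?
Units of each symbol in P = F/A:
  F (force): kg·m/s²
  A (area): m²  → in the denominator, contributes 1/m²

Multiplying the contributions: [kg·m/s²] · [1/m²]
Adding exponents of each base unit: kg: 1, m: -1, s: -2
SI base units of pressure: kg/(m·s²)

The claimed units kg/(m·s³) (exponents kg: 1, m: -1, s: -3) do not match the derived units kg/(m·s²) (exponents kg: 1, m: -1, s: -2), so the claim is incorrect.

Answer: No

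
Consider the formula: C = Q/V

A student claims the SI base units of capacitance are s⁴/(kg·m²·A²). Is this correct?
Units of each symbol in C = Q/V:
  Q (charge, in coulombs): s·A
  V (voltage, in volts): kg·m²/(s³·A)  → in the denominator, contributes s³·A/(kg·m²)

Multiplying the contributions: [s·A] · [s³·A/(kg·m²)]
Adding exponents of each base unit: kg: -1, m: -2, s: 4, A: 2
SI base units of capacitance: s⁴·A²/(kg·m²)

The claimed units s⁴/(kg·m²·A²) (exponents kg: -1, m: -2, s: 4, A: -2) do not match the derived units s⁴·A²/(kg·m²) (exponents kg: -1, m: -2, s: 4, A: 2), so the claim is incorrect.

Answer: No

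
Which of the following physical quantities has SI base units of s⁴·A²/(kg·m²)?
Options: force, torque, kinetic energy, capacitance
Checking the SI base units of each option:
  force (F = ma): kg·m/s²  ✗
  torque (τ = Fr): kg·m²/s²  ✗
  kinetic energy (E = ½mv²): kg·m²/s²  ✗
  capacitance (C = Q/V): s⁴·A²/(kg·m²)  ✓ matches

Only capacitance has units s⁴·A²/(kg·m²).

Answer: capacitance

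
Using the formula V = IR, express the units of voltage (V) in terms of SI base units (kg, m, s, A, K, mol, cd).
Units of each symbol in V = IR:
  I (current): A
  R (resistance, in ohms): kg·m²/(s³·A²)

Multiplying the contributions: [A] · [kg·m²/(s³·A²)]
Adding exponents of each base unit: kg: 1, m: 2, s: -3, A: -1
SI base units of voltage: kg·m²/(s³·A)

Answer: kg·m²/(s³·A)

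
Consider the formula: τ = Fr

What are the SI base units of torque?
Units of each symbol in τ = Fr:
  F (force): kg·m/s²
  r (lever arm): m

Multiplying the contributions: [kg·m/s²] · [m]
Adding exponents of each base unit: kg: 1, m: 2, s: -2
SI base units of torque: kg·m²/s²

Answer: kg·m²/s²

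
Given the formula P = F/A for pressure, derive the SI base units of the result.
Units of each symbol in P = F/A:
  F (force): kg·m/s²
  A (area): m²  → in the denominator, contributes 1/m²

Multiplying the contributions: [kg·m/s²] · [1/m²]
Adding exponents of each base unit: kg: 1, m: -1, s: -2
SI base units of pressure: kg/(m·s²)

Answer: kg/(m·s²)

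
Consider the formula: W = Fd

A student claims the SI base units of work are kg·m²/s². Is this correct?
Units of each symbol in W = Fd:
  F (force): kg·m/s²
  d (displacement): m

Multiplying the contributions: [kg·m/s²] · [m]
Adding exponents of each base unit: kg: 1, m: 2, s: -2
SI base units of work: kg·m²/s²

The claimed units kg·m²/s² match the derived units, so the claim is correct.

Answer: Yes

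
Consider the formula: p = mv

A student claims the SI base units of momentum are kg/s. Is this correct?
Units of each symbol in p = mv:
  m (mass): kg
  v (velocity): m/s

Multiplying the contributions: [kg] · [m/s]
Adding exponents of each base unit: kg: 1, m: 1, s: -1
SI base units of momentum: kg·m/s

The claimed units kg/s (exponents kg: 1, s: -1) do not match the derived units kg·m/s (exponents kg: 1, m: 1, s: -1), so the claim is incorrect.

Answer: No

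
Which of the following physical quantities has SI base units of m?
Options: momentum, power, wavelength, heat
Checking the SI base units of each option:
  momentum (p = mv): kg·m/s  ✗
  power (P = W/t): kg·m²/s³  ✗
  wavelength (λ = v/f): m  ✓ matches
  heat (Q = mcΔT): kg·m²/s²  ✗

Only wavelength has units m.

Answer: wavelength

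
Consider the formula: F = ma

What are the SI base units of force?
Units of each symbol in F = ma:
  m (mass): kg
  a (acceleration): m/s²

Multiplying the contributions: [kg] · [m/s²]
Adding exponents of each base unit: kg: 1, m: 1, s: -2
SI base units of force: kg·m/s²

Answer: kg·m/s²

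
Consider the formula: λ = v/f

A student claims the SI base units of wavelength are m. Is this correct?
Units of each symbol in λ = v/f:
  v (wave speed): m/s
  f (frequency): 1/s  → in the denominator, contributes s

Multiplying the contributions: [m/s] · [s]
Adding exponents of each base unit: m: 1
SI base units of wavelength: m

The claimed units m match the derived units, so the claim is correct.

Answer: Yes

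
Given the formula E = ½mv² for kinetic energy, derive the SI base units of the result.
Units of each symbol in E = ½mv²:
  m (mass): kg
  v (speed): m/s  → to the power 2, contributes m²/s²
  The factor ½ is dimensionless.

Multiplying the contributions: [kg] · [m²/s²]
Adding exponents of each base unit: kg: 1, m: 2, s: -2
SI base units of kinetic energy: kg·m²/s²

Answer: kg·m²/s²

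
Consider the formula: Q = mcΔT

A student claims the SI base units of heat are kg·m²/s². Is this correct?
Units of each symbol in Q = mcΔT:
  m (mass): kg
  c (specific heat capacity, in J/(kg·K)): m²/(s²·K)
  ΔT (temperature change): K

Multiplying the contributions: [kg] · [m²/(s²·K)] · [K]
Adding exponents of each base unit: kg: 1, m: 2, s: -2
SI base units of heat: kg·m²/s²

The claimed units kg·m²/s² match the derived units, so the claim is correct.

Answer: Yes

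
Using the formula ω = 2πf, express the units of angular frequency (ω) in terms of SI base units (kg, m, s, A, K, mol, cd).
Units of each symbol in ω = 2πf:
  f (frequency): 1/s
  The factor 2π is dimensionless.

Multiplying the contributions: [1/s]
Adding exponents of each base unit: s: -1
SI base units of angular frequency: 1/s

Answer: 1/s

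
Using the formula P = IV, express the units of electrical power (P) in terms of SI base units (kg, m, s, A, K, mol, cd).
Units of each symbol in P = IV:
  I (current): A
  V (voltage, in volts): kg·m²/(s³·A)

Multiplying the contributions: [A] · [kg·m²/(s³·A)]
Adding exponents of each base unit: kg: 1, m: 2, s: -3
SI base units of electrical power: kg·m²/s³

Answer: kg·m²/s³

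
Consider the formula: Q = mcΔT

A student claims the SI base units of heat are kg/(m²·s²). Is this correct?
Units of each symbol in Q = mcΔT:
  m (mass): kg
  c (specific heat capacity, in J/(kg·K)): m²/(s²·K)
  ΔT (temperature change): K

Multiplying the contributions: [kg] · [m²/(s²·K)] · [K]
Adding exponents of each base unit: kg: 1, m: 2, s: -2
SI base units of heat: kg·m²/s²

The claimed units kg/(m²·s²) (exponents kg: 1, m: -2, s: -2) do not match the derived units kg·m²/s² (exponents kg: 1, m: 2, s: -2), so the claim is incorrect.

Answer: No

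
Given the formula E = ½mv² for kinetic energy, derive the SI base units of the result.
Units of each symbol in E = ½mv²:
  m (mass): kg
  v (speed): m/s  → to the power 2, contributes m²/s²
  The factor ½ is dimensionless.

Multiplying the contributions: [kg] · [m²/s²]
Adding exponents of each base unit: kg: 1, m: 2, s: -2
SI base units of kinetic energy: kg·m²/s²

Answer: kg·m²/s²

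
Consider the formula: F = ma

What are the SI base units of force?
Units of each symbol in F = ma:
  m (mass): kg
  a (acceleration): m/s²

Multiplying the contributions: [kg] · [m/s²]
Adding exponents of each base unit: kg: 1, m: 1, s: -2
SI base units of force: kg·m/s²

Answer: kg·m/s²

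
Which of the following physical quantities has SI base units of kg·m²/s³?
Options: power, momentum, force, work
Checking the SI base units of each option:
  power (P = W/t): kg·m²/s³  ✓ matches
  momentum (p = mv): kg·m/s  ✗
  force (F = ma): kg·m/s²  ✗
  work (W = Fd): kg·m²/s²  ✗

Only power has units kg·m²/s³.

Answer: power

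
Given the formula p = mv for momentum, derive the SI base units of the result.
Units of each symbol in p = mv:
  m (mass): kg
  v (velocity): m/s

Multiplying the contributions: [kg] · [m/s]
Adding exponents of each base unit: kg: 1, m: 1, s: -1
SI base units of momentum: kg·m/s

Answer: kg·m/s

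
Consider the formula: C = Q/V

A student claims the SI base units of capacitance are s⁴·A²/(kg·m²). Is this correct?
Units of each symbol in C = Q/V:
  Q (charge, in coulombs): s·A
  V (voltage, in volts): kg·m²/(s³·A)  → in the denominator, contributes s³·A/(kg·m²)

Multiplying the contributions: [s·A] · [s³·A/(kg·m²)]
Adding exponents of each base unit: kg: -1, m: -2, s: 4, A: 2
SI base units of capacitance: s⁴·A²/(kg·m²)

The claimed units s⁴·A²/(kg·m²) match the derived units, so the claim is correct.

Answer: Yes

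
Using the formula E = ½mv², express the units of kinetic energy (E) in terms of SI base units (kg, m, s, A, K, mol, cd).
Units of each symbol in E = ½mv²:
  m (mass): kg
  v (speed): m/s  → to the power 2, contributes m²/s²
  The factor ½ is dimensionless.

Multiplying the contributions: [kg] · [m²/s²]
Adding exponents of each base unit: kg: 1, m: 2, s: -2
SI base units of kinetic energy: kg·m²/s²

Answer: kg·m²/s²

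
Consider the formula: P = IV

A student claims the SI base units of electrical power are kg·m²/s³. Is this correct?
Units of each symbol in P = IV:
  I (current): A
  V (voltage, in volts): kg·m²/(s³·A)

Multiplying the contributions: [A] · [kg·m²/(s³·A)]
Adding exponents of each base unit: kg: 1, m: 2, s: -3
SI base units of electrical power: kg·m²/s³

The claimed units kg·m²/s³ match the derived units, so the claim is correct.

Answer: Yes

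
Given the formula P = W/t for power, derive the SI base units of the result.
Units of each symbol in P = W/t:
  W (work): kg·m²/s²
  t (time): s  → in the denominator, contributes 1/s

Multiplying the contributions: [kg·m²/s²] · [1/s]
Adding exponents of each base unit: kg: 1, m: 2, s: -3
SI base units of power: kg·m²/s³

Answer: kg·m²/s³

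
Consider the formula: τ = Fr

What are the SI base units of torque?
Units of each symbol in τ = Fr:
  F (force): kg·m/s²
  r (lever arm): m

Multiplying the contributions: [kg·m/s²] · [m]
Adding exponents of each base unit: kg: 1, m: 2, s: -2
SI base units of torque: kg·m²/s²

Answer: kg·m²/s²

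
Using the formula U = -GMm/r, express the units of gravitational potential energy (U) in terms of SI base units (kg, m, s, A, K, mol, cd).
Units of each symbol in U = -GMm/r:
  G (gravitational constant): m³/(kg·s²)
  M (mass): kg
  m (mass): kg
  r (distance): m  → in the denominator, contributes 1/m
  The minus sign does not affect the units.

Multiplying the contributions: [m³/(kg·s²)] · [kg] · [kg] · [1/m]
Adding exponents of each base unit: kg: 1, m: 2, s: -2
SI base units of gravitational potential energy: kg·m²/s²

Answer: kg·m²/s²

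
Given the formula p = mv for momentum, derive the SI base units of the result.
Units of each symbol in p = mv:
  m (mass): kg
  v (velocity): m/s

Multiplying the contributions: [kg] · [m/s]
Adding exponents of each base unit: kg: 1, m: 1, s: -1
SI base units of momentum: kg·m/s

Answer: kg·m/s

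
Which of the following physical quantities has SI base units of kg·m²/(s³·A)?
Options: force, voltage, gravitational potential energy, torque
Checking the SI base units of each option:
  force (F = ma): kg·m/s²  ✗
  voltage (V = IR): kg·m²/(s³·A)  ✓ matches
  gravitational potential energy (U = -GMm/r): kg·m²/s²  ✗
  torque (τ = Fr): kg·m²/s²  ✗

Only voltage has units kg·m²/(s³·A).

Answer: voltage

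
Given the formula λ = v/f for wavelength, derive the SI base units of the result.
Units of each symbol in λ = v/f:
  v (wave speed): m/s
  f (frequency): 1/s  → in the denominator, contributes s

Multiplying the contributions: [m/s] · [s]
Adding exponents of each base unit: m: 1
SI base units of wavelength: m

Answer: m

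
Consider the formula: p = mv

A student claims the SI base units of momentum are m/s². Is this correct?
Units of each symbol in p = mv:
  m (mass): kg
  v (velocity): m/s

Multiplying the contributions: [kg] · [m/s]
Adding exponents of each base unit: kg: 1, m: 1, s: -1
SI base units of momentum: kg·m/s

The claimed units m/s² (exponents m: 1, s: -2) do not match the derived units kg·m/s (exponents kg: 1, m: 1, s: -1), so the claim is incorrect.

Answer: No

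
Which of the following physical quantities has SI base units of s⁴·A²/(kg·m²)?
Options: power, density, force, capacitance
Checking the SI base units of each option:
  power (P = W/t): kg·m²/s³  ✗
  density (ρ = m/V): kg/m³  ✗
  force (F = ma): kg·m/s²  ✗
  capacitance (C = Q/V): s⁴·A²/(kg·m²)  ✓ matches

Only capacitance has units s⁴·A²/(kg·m²).

Answer: capacitance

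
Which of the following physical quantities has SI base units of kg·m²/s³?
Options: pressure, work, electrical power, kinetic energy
Checking the SI base units of each option:
  pressure (P = F/A): kg/(m·s²)  ✗
  work (W = Fd): kg·m²/s²  ✗
  electrical power (P = IV): kg·m²/s³  ✓ matches
  kinetic energy (E = ½mv²): kg·m²/s²  ✗

Only electrical power has units kg·m²/s³.

Answer: electrical power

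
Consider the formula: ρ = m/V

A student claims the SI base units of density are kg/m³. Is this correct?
Units of each symbol in ρ = m/V:
  m (mass): kg
  V (volume): m³  → in the denominator, contributes 1/m³

Multiplying the contributions: [kg] · [1/m³]
Adding exponents of each base unit: kg: 1, m: -3
SI base units of density: kg/m³

The claimed units kg/m³ match the derived units, so the claim is correct.

Answer: Yes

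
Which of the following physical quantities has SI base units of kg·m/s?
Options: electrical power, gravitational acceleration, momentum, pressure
Checking the SI base units of each option:
  electrical power (P = IV): kg·m²/s³  ✗
  gravitational acceleration (g = GM/r²): m/s²  ✗
  momentum (p = mv): kg·m/s  ✓ matches
  pressure (P = F/A): kg/(m·s²)  ✗

Only momentum has units kg·m/s.

Answer: momentum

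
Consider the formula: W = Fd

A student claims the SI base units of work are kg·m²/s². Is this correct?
Units of each symbol in W = Fd:
  F (force): kg·m/s²
  d (displacement): m

Multiplying the contributions: [kg·m/s²] · [m]
Adding exponents of each base unit: kg: 1, m: 2, s: -2
SI base units of work: kg·m²/s²

The claimed units kg·m²/s² match the derived units, so the claim is correct.

Answer: Yes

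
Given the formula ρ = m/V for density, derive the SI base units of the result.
Units of each symbol in ρ = m/V:
  m (mass): kg
  V (volume): m³  → in the denominator, contributes 1/m³

Multiplying the contributions: [kg] · [1/m³]
Adding exponents of each base unit: kg: 1, m: -3
SI base units of density: kg/m³

Answer: kg/m³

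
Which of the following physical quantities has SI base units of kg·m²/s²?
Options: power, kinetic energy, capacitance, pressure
Checking the SI base units of each option:
  power (P = W/t): kg·m²/s³  ✗
  kinetic energy (E = ½mv²): kg·m²/s²  ✓ matches
  capacitance (C = Q/V): s⁴·A²/(kg·m²)  ✗
  pressure (P = F/A): kg/(m·s²)  ✗

Only kinetic energy has units kg·m²/s².

Answer: kinetic energy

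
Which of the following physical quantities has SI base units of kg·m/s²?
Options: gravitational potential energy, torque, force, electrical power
Checking the SI base units of each option:
  gravitational potential energy (U = -GMm/r): kg·m²/s²  ✗
  torque (τ = Fr): kg·m²/s²  ✗
  force (F = ma): kg·m/s²  ✓ matches
  electrical power (P = IV): kg·m²/s³  ✗

Only force has units kg·m/s².

Answer: force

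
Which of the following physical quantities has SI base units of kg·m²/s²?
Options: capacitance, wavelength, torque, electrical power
Checking the SI base units of each option:
  capacitance (C = Q/V): s⁴·A²/(kg·m²)  ✗
  wavelength (λ = v/f): m  ✗
  torque (τ = Fr): kg·m²/s²  ✓ matches
  electrical power (P = IV): kg·m²/s³  ✗

Only torque has units kg·m²/s².

Answer: torque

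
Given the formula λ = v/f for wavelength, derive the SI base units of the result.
Units of each symbol in λ = v/f:
  v (wave speed): m/s
  f (frequency): 1/s  → in the denominator, contributes s

Multiplying the contributions: [m/s] · [s]
Adding exponents of each base unit: m: 1
SI base units of wavelength: m

Answer: m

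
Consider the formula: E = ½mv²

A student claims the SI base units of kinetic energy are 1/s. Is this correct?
Units of each symbol in E = ½mv²:
  m (mass): kg
  v (speed): m/s  → to the power 2, contributes m²/s²
  The factor ½ is dimensionless.

Multiplying the contributions: [kg] · [m²/s²]
Adding exponents of each base unit: kg: 1, m: 2, s: -2
SI base units of kinetic energy: kg·m²/s²

The claimed units 1/s (exponents s: -1) do not match the derived units kg·m²/s² (exponents kg: 1, m: 2, s: -2), so the claim is incorrect.

Answer: No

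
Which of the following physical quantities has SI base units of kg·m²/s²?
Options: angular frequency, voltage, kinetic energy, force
Checking the SI base units of each option:
  angular frequency (ω = 2πf): 1/s  ✗
  voltage (V = IR): kg·m²/(s³·A)  ✗
  kinetic energy (E = ½mv²): kg·m²/s²  ✓ matches
  force (F = ma): kg·m/s²  ✗

Only kinetic energy has units kg·m²/s².

Answer: kinetic energy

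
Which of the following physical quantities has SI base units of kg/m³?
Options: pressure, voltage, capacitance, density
Checking the SI base units of each option:
  pressure (P = F/A): kg/(m·s²)  ✗
  voltage (V = IR): kg·m²/(s³·A)  ✗
  capacitance (C = Q/V): s⁴·A²/(kg·m²)  ✗
  density (ρ = m/V): kg/m³  ✓ matches

Only density has units kg/m³.

Answer: density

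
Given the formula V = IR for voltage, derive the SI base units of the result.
Units of each symbol in V = IR:
  I (current): A
  R (resistance, in ohms): kg·m²/(s³·A²)

Multiplying the contributions: [A] · [kg·m²/(s³·A²)]
Adding exponents of each base unit: kg: 1, m: 2, s: -3, A: -1
SI base units of voltage: kg·m²/(s³·A)

Answer: kg·m²/(s³·A)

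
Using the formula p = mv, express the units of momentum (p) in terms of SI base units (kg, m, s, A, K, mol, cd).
Units of each symbol in p = mv:
  m (mass): kg
  v (velocity): m/s

Multiplying the contributions: [kg] · [m/s]
Adding exponents of each base unit: kg: 1, m: 1, s: -1
SI base units of momentum: kg·m/s

Answer: kg·m/s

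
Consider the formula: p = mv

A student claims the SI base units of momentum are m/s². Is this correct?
Units of each symbol in p = mv:
  m (mass): kg
  v (velocity): m/s

Multiplying the contributions: [kg] · [m/s]
Adding exponents of each base unit: kg: 1, m: 1, s: -1
SI base units of momentum: kg·m/s

The claimed units m/s² (exponents m: 1, s: -2) do not match the derived units kg·m/s (exponents kg: 1, m: 1, s: -1), so the claim is incorrect.

Answer: No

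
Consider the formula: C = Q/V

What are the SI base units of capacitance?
Units of each symbol in C = Q/V:
  Q (charge, in coulombs): s·A
  V (voltage, in volts): kg·m²/(s³·A)  → in the denominator, contributes s³·A/(kg·m²)

Multiplying the contributions: [s·A] · [s³·A/(kg·m²)]
Adding exponents of each base unit: kg: -1, m: -2, s: 4, A: 2
SI base units of capacitance: s⁴·A²/(kg·m²)

Answer: s⁴·A²/(kg·m²)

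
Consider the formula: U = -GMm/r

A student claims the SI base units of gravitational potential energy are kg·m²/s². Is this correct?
Units of each symbol in U = -GMm/r:
  G (gravitational constant): m³/(kg·s²)
  M (mass): kg
  m (mass): kg
  r (distance): m  → in the denominator, contributes 1/m
  The minus sign does not affect the units.

Multiplying the contributions: [m³/(kg·s²)] · [kg] · [kg] · [1/m]
Adding exponents of each base unit: kg: 1, m: 2, s: -2
SI base units of gravitational potential energy: kg·m²/s²

The claimed units kg·m²/s² match the derived units, so the claim is correct.

Answer: Yes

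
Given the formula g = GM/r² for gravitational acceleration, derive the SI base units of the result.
Units of each symbol in g = GM/r²:
  G (gravitational constant): m³/(kg·s²)
  M (mass): kg
  r (distance): m  → to the power 2 in the denominator, contributes 1/m²

Multiplying the contributions: [m³/(kg·s²)] · [kg] · [1/m²]
Adding exponents of each base unit: m: 1, s: -2
SI base units of gravitational acceleration: m/s²

Answer: m/s²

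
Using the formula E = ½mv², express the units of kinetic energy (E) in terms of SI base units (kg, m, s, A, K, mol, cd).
Units of each symbol in E = ½mv²:
  m (mass): kg
  v (speed): m/s  → to the power 2, contributes m²/s²
  The factor ½ is dimensionless.

Multiplying the contributions: [kg] · [m²/s²]
Adding exponents of each base unit: kg: 1, m: 2, s: -2
SI base units of kinetic energy: kg·m²/s²

Answer: kg·m²/s²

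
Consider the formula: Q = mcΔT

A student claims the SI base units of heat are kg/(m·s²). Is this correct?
Units of each symbol in Q = mcΔT:
  m (mass): kg
  c (specific heat capacity, in J/(kg·K)): m²/(s²·K)
  ΔT (temperature change): K

Multiplying the contributions: [kg] · [m²/(s²·K)] · [K]
Adding exponents of each base unit: kg: 1, m: 2, s: -2
SI base units of heat: kg·m²/s²

The claimed units kg/(m·s²) (exponents kg: 1, m: -1, s: -2) do not match the derived units kg·m²/s² (exponents kg: 1, m: 2, s: -2), so the claim is incorrect.

Answer: No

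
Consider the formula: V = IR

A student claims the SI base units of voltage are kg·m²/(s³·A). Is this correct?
Units of each symbol in V = IR:
  I (current): A
  R (resistance, in ohms): kg·m²/(s³·A²)

Multiplying the contributions: [A] · [kg·m²/(s³·A²)]
Adding exponents of each base unit: kg: 1, m: 2, s: -3, A: -1
SI base units of voltage: kg·m²/(s³·A)

The claimed units kg·m²/(s³·A) match the derived units, so the claim is correct.

Answer: Yes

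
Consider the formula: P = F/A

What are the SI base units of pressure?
Units of each symbol in P = F/A:
  F (force): kg·m/s²
  A (area): m²  → in the denominator, contributes 1/m²

Multiplying the contributions: [kg·m/s²] · [1/m²]
Adding exponents of each base unit: kg: 1, m: -1, s: -2
SI base units of pressure: kg/(m·s²)

Answer: kg/(m·s²)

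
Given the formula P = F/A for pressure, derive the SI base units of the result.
Units of each symbol in P = F/A:
  F (force): kg·m/s²
  A (area): m²  → in the denominator, contributes 1/m²

Multiplying the contributions: [kg·m/s²] · [1/m²]
Adding exponents of each base unit: kg: 1, m: -1, s: -2
SI base units of pressure: kg/(m·s²)

Answer: kg/(m·s²)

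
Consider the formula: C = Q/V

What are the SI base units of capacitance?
Units of each symbol in C = Q/V:
  Q (charge, in coulombs): s·A
  V (voltage, in volts): kg·m²/(s³·A)  → in the denominator, contributes s³·A/(kg·m²)

Multiplying the contributions: [s·A] · [s³·A/(kg·m²)]
Adding exponents of each base unit: kg: -1, m: -2, s: 4, A: 2
SI base units of capacitance: s⁴·A²/(kg·m²)

Answer: s⁴·A²/(kg·m²)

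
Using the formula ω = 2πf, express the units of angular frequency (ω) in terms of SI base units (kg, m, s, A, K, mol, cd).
Units of each symbol in ω = 2πf:
  f (frequency): 1/s
  The factor 2π is dimensionless.

Multiplying the contributions: [1/s]
Adding exponents of each base unit: s: -1
SI base units of angular frequency: 1/s

Answer: 1/s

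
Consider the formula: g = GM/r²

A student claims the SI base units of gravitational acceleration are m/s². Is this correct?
Units of each symbol in g = GM/r²:
  G (gravitational constant): m³/(kg·s²)
  M (mass): kg
  r (distance): m  → to the power 2 in the denominator, contributes 1/m²

Multiplying the contributions: [m³/(kg·s²)] · [kg] · [1/m²]
Adding exponents of each base unit: m: 1, s: -2
SI base units of gravitational acceleration: m/s²

The claimed units m/s² match the derived units, so the claim is correct.

Answer: Yes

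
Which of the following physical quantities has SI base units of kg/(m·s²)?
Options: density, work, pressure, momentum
Checking the SI base units of each option:
  density (ρ = m/V): kg/m³  ✗
  work (W = Fd): kg·m²/s²  ✗
  pressure (P = F/A): kg/(m·s²)  ✓ matches
  momentum (p = mv): kg·m/s  ✗

Only pressure has units kg/(m·s²).

Answer: pressure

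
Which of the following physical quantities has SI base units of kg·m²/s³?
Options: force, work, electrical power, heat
Checking the SI base units of each option:
  force (F = ma): kg·m/s²  ✗
  work (W = Fd): kg·m²/s²  ✗
  electrical power (P = IV): kg·m²/s³  ✓ matches
  heat (Q = mcΔT): kg·m²/s²  ✗

Only electrical power has units kg·m²/s³.

Answer: electrical power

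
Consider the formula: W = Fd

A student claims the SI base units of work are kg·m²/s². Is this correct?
Units of each symbol in W = Fd:
  F (force): kg·m/s²
  d (displacement): m

Multiplying the contributions: [kg·m/s²] · [m]
Adding exponents of each base unit: kg: 1, m: 2, s: -2
SI base units of work: kg·m²/s²

The claimed units kg·m²/s² match the derived units, so the claim is correct.

Answer: Yes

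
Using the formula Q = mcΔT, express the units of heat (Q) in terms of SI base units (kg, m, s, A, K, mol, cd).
Units of each symbol in Q = mcΔT:
  m (mass): kg
  c (specific heat capacity, in J/(kg·K)): m²/(s²·K)
  ΔT (temperature change): K

Multiplying the contributions: [kg] · [m²/(s²·K)] · [K]
Adding exponents of each base unit: kg: 1, m: 2, s: -2
SI base units of heat: kg·m²/s²

Answer: kg·m²/s²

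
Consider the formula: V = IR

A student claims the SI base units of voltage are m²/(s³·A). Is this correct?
Units of each symbol in V = IR:
  I (current): A
  R (resistance, in ohms): kg·m²/(s³·A²)

Multiplying the contributions: [A] · [kg·m²/(s³·A²)]
Adding exponents of each base unit: kg: 1, m: 2, s: -3, A: -1
SI base units of voltage: kg·m²/(s³·A)

The claimed units m²/(s³·A) (exponents m: 2, s: -3, A: -1) do not match the derived units kg·m²/(s³·A) (exponents kg: 1, m: 2, s: -3, A: -1), so the claim is incorrect.

Answer: No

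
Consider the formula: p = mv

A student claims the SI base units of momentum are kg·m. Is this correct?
Units of each symbol in p = mv:
  m (mass): kg
  v (velocity): m/s

Multiplying the contributions: [kg] · [m/s]
Adding exponents of each base unit: kg: 1, m: 1, s: -1
SI base units of momentum: kg·m/s

The claimed units kg·m (exponents kg: 1, m: 1) do not match the derived units kg·m/s (exponents kg: 1, m: 1, s: -1), so the claim is incorrect.

Answer: No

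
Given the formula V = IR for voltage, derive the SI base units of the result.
Units of each symbol in V = IR:
  I (current): A
  R (resistance, in ohms): kg·m²/(s³·A²)

Multiplying the contributions: [A] · [kg·m²/(s³·A²)]
Adding exponents of each base unit: kg: 1, m: 2, s: -3, A: -1
SI base units of voltage: kg·m²/(s³·A)

Answer: kg·m²/(s³·A)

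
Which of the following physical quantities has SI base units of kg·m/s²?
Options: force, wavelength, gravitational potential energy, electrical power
Checking the SI base units of each option:
  force (F = ma): kg·m/s²  ✓ matches
  wavelength (λ = v/f): m  ✗
  gravitational potential energy (U = -GMm/r): kg·m²/s²  ✗
  electrical power (P = IV): kg·m²/s³  ✗

Only force has units kg·m/s².

Answer: force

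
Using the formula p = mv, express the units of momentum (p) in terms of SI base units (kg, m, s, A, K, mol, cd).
Units of each symbol in p = mv:
  m (mass): kg
  v (velocity): m/s

Multiplying the contributions: [kg] · [m/s]
Adding exponents of each base unit: kg: 1, m: 1, s: -1
SI base units of momentum: kg·m/s

Answer: kg·m/s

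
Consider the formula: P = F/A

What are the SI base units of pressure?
Units of each symbol in P = F/A:
  F (force): kg·m/s²
  A (area): m²  → in the denominator, contributes 1/m²

Multiplying the contributions: [kg·m/s²] · [1/m²]
Adding exponents of each base unit: kg: 1, m: -1, s: -2
SI base units of pressure: kg/(m·s²)

Answer: kg/(m·s²)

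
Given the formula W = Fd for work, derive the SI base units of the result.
Units of each symbol in W = Fd:
  F (force): kg·m/s²
  d (displacement): m

Multiplying the contributions: [kg·m/s²] · [m]
Adding exponents of each base unit: kg: 1, m: 2, s: -2
SI base units of work: kg·m²/s²

Answer: kg·m²/s²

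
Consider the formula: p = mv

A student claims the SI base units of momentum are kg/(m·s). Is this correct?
Units of each symbol in p = mv:
  m (mass): kg
  v (velocity): m/s

Multiplying the contributions: [kg] · [m/s]
Adding exponents of each base unit: kg: 1, m: 1, s: -1
SI base units of momentum: kg·m/s

The claimed units kg/(m·s) (exponents kg: 1, m: -1, s: -1) do not match the derived units kg·m/s (exponents kg: 1, m: 1, s: -1), so the claim is incorrect.

Answer: No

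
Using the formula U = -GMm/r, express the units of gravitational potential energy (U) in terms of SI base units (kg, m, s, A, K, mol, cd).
Units of each symbol in U = -GMm/r:
  G (gravitational constant): m³/(kg·s²)
  M (mass): kg
  m (mass): kg
  r (distance): m  → in the denominator, contributes 1/m
  The minus sign does not affect the units.

Multiplying the contributions: [m³/(kg·s²)] · [kg] · [kg] · [1/m]
Adding exponents of each base unit: kg: 1, m: 2, s: -2
SI base units of gravitational potential energy: kg·m²/s²

Answer: kg·m²/s²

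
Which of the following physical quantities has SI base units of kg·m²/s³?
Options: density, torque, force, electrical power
Checking the SI base units of each option:
  density (ρ = m/V): kg/m³  ✗
  torque (τ = Fr): kg·m²/s²  ✗
  force (F = ma): kg·m/s²  ✗
  electrical power (P = IV): kg·m²/s³  ✓ matches

Only electrical power has units kg·m²/s³.

Answer: electrical power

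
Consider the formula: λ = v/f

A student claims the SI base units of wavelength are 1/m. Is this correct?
Units of each symbol in λ = v/f:
  v (wave speed): m/s
  f (frequency): 1/s  → in the denominator, contributes s

Multiplying the contributions: [m/s] · [s]
Adding exponents of each base unit: m: 1
SI base units of wavelength: m

The claimed units 1/m (exponents m: -1) do not match the derived units m (exponents m: 1), so the claim is incorrect.

Answer: No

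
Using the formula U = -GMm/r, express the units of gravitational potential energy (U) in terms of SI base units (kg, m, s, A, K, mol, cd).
Units of each symbol in U = -GMm/r:
  G (gravitational constant): m³/(kg·s²)
  M (mass): kg
  m (mass): kg
  r (distance): m  → in the denominator, contributes 1/m
  The minus sign does not affect the units.

Multiplying the contributions: [m³/(kg·s²)] · [kg] · [kg] · [1/m]
Adding exponents of each base unit: kg: 1, m: 2, s: -2
SI base units of gravitational potential energy: kg·m²/s²

Answer: kg·m²/s²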